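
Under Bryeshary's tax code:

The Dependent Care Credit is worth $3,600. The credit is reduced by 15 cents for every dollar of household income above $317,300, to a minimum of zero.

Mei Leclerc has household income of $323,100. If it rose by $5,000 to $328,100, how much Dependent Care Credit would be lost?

$750

At $323,100 — 15% of the $5,800 excess over $317,300 is $870; credit = $3,600 − $870 = $2,730.
At $328,100 — 15% of the $10,800 excess over $317,300 is $1,620; credit = $3,600 − $1,620 = $1,980.
Lost: $2,730 − $1,980 = $750.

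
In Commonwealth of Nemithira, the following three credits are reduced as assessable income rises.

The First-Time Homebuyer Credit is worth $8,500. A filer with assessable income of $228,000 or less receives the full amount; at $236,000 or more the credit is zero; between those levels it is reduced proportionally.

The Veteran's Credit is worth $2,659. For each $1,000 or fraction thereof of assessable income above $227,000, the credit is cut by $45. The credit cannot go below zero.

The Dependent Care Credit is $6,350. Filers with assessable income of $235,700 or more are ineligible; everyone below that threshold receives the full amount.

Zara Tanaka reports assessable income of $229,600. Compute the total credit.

First-Time Homebuyer Credit: $229,600 is $1,600 into a $8,000 phase-out range, leaving 6,400/8,000 of the credit: $8,500 × 6,400/8,000 = $6,800.
Veteran's Credit: income exceeds $227,000 by $2,600, which is 3 full-or-partial $1,000 increments; reduction = 3 × $45 = $135, leaving $2,524.
Dependent Care Credit: $229,600 is below the $235,700 cutoff, so the full $6,350 applies.
Total: $6,800 + $2,524 + $6,350 = $15,674.

$15,674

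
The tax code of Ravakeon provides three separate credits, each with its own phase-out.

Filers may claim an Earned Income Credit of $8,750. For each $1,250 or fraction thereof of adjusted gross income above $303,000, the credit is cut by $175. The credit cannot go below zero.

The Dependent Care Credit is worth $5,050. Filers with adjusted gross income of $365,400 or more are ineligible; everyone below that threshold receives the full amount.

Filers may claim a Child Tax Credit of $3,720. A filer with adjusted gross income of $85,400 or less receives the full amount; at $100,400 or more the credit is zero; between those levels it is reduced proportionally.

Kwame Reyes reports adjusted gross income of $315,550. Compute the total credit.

Earned Income Credit: income exceeds $303,000 by $12,550, which is 11 full-or-partial $1,250 increments; reduction = 11 × $175 = $1,925, leaving $6,825.
Dependent Care Credit: $315,550 is below the $365,400 cutoff, so the full $5,050 applies.
Child Tax Credit: $315,550 is at or above $100,400, so the credit is $0.
Total: $6,825 + $5,050 + $0 = $11,875.

$11,875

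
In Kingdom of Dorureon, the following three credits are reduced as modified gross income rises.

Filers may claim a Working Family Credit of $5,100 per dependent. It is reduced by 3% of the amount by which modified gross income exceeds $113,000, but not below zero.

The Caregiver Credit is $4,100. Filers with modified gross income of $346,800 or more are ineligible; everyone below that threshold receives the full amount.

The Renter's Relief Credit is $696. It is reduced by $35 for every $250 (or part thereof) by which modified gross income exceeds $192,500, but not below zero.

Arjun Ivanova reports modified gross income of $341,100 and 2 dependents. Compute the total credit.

Working Family Credit: base = 2 × $5,100 = $10,200. 3% of the $228,100 excess over $113,000 is $6,843; credit = $10,200 − $6,843 = $3,357.
Caregiver Credit: $341,100 is below the $346,800 cutoff, so the full $4,100 applies.
Renter's Relief Credit: income exceeds $192,500 by $148,600 → 595 increments × $35 = $20,825 ≥ base, so the credit is $0.
Total: $3,357 + $4,100 + $0 = $7,457.

$7,457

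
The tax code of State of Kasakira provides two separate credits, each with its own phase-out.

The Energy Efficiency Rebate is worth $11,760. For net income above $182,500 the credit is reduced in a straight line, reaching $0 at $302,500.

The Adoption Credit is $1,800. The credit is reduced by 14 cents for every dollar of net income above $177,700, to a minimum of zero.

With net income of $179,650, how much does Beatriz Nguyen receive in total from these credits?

Energy Efficiency Rebate: $179,650 is at or below the $182,500 threshold, so the full $11,760 applies.
Adoption Credit: 14% of the $1,950 excess over $177,700 is $273; credit = $1,800 − $273 = $1,527.
Total: $11,760 + $1,527 = $13,287.

$13,287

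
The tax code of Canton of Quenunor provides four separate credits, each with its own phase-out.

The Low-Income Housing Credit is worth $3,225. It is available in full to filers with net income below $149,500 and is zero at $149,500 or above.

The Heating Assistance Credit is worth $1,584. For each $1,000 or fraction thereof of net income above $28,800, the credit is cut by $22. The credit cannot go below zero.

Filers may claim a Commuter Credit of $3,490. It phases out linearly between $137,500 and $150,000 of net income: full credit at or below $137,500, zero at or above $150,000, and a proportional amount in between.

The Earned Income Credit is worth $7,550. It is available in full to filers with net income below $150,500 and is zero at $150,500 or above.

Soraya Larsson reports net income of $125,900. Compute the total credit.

Low-Income Housing Credit: $125,900 is below the $149,500 cutoff, so the full $3,225 applies.
Heating Assistance Credit: income exceeds $28,800 by $97,100 → 98 increments × $22 = $2,156 ≥ base, so the credit is $0.
Commuter Credit: $125,900 is at or below the $137,500 threshold, so the full $3,490 applies.
Earned Income Credit: $125,900 is below the $150,500 cutoff, so the full $7,550 applies.
Total: $3,225 + $0 + $3,490 + $7,550 = $14,265.

$14,265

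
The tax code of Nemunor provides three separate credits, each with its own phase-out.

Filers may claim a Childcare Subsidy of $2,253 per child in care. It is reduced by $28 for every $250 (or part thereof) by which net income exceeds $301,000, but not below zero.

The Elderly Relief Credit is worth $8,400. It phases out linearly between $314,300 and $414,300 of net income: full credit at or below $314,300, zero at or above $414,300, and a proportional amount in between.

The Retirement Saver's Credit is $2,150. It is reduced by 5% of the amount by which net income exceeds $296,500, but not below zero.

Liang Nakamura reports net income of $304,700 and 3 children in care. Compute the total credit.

Childcare Subsidy: base = 3 × $2,253 = $6,759. income exceeds $301,000 by $3,700, which is 15 full-or-partial $250 increments; reduction = 15 × $28 = $420, leaving $6,339.
Elderly Relief Credit: $304,700 is at or below the $314,300 threshold, so the full $8,400 applies.
Retirement Saver's Credit: 5% of the $8,200 excess over $296,500 is $410; credit = $2,150 − $410 = $1,740.
Total: $6,339 + $8,400 + $1,740 = $16,479.

$16,479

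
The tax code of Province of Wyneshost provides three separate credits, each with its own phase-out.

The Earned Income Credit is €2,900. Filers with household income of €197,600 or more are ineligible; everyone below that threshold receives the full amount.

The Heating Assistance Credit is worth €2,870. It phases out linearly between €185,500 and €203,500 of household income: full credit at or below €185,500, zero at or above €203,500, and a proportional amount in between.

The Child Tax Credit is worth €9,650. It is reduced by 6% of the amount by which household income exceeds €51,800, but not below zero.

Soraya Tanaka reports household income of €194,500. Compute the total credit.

€5,423

Earned Income Credit: €194,500 is below the €197,600 cutoff, so the full €2,900 applies.
Heating Assistance Credit: €194,500 is €9,000 into a €18,000 phase-out range, leaving 9,000/18,000 of the credit: €2,870 × 9,000/18,000 = €1,435.
Child Tax Credit: 6% of the €142,700 excess over €51,800 is €8,562; credit = €9,650 − €8,562 = €1,088.
Total: €2,900 + €1,435 + €1,088 = €5,423.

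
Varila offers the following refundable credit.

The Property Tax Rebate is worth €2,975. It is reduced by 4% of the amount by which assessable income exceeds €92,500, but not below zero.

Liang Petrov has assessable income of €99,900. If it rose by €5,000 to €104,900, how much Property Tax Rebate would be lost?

€200

At €99,900 — 4% of the €7,400 excess over €92,500 is €296; credit = €2,975 − €296 = €2,679.
At €104,900 — 4% of the €12,400 excess over €92,500 is €496; credit = €2,975 − €496 = €2,479.
Lost: €2,679 − €2,479 = €200.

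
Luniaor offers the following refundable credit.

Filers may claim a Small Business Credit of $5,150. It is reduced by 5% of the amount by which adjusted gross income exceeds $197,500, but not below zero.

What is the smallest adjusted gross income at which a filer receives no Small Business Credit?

$300,500

The credit falls by 5% of each dollar above $197,500, so it reaches zero when the excess is $5,150 / 5% = $103,000: income = $197,500 + $103,000 = $300,500.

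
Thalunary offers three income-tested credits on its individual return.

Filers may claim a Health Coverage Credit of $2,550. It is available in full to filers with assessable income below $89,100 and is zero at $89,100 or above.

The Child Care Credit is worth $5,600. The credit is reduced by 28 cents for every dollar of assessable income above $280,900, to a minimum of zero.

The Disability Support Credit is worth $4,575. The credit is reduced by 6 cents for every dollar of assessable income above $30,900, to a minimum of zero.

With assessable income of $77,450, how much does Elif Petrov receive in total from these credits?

Health Coverage Credit: $77,450 is below the $89,100 cutoff, so the full $2,550 applies.
Child Care Credit: $77,450 is at or below the $280,900 threshold, so the full $5,600 applies.
Disability Support Credit: 6% of the $46,550 excess over $30,900 is $2,793; credit = $4,575 − $2,793 = $1,782.
Total: $2,550 + $5,600 + $1,782 = $9,932.

$9,932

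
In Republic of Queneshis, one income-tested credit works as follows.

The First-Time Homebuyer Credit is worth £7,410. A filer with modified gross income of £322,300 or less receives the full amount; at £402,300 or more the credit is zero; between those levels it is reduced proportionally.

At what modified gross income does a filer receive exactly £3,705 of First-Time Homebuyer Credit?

£3,705 is 3,705/7,410 of the full £7,410, so 3,705/7,410 of the £80,000 range has been used: income = £322,300 + £80,000 × 3,705/7,410 = £362,300.

£362,300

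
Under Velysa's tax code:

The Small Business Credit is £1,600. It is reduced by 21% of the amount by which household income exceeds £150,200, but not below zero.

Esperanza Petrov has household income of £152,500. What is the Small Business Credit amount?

Small Business Credit: 21% of the £2,300 excess over £150,200 is £483; credit = £1,600 − £483 = £1,117.

£1,117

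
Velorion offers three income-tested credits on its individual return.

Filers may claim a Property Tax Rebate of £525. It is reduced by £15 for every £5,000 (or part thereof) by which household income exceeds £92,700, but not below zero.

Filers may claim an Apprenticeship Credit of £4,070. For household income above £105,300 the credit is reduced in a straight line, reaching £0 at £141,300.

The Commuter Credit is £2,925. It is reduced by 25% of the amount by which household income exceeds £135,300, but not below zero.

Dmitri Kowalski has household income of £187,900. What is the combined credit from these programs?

Property Tax Rebate: income exceeds £92,700 by £95,200, which is 20 full-or-partial £5,000 increments; reduction = 20 × £15 = £300, leaving £225.
Apprenticeship Credit: £187,900 is at or above £141,300, so the credit is £0.
Commuter Credit: 25% of the £52,600 excess over £135,300 is £13,150 ≥ base, so the credit is £0.
Total: £225 + £0 + £0 = £225.

£225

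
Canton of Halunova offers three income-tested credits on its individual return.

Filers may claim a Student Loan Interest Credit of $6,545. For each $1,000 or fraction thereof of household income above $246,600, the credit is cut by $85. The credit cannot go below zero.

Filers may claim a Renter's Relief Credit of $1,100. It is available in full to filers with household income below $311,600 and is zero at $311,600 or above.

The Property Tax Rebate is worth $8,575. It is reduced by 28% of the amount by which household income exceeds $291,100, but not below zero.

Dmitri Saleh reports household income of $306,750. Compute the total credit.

Student Loan Interest Credit: income exceeds $246,600 by $60,150, which is 61 full-or-partial $1,000 increments; reduction = 61 × $85 = $5,185, leaving $1,360.
Renter's Relief Credit: $306,750 is below the $311,600 cutoff, so the full $1,100 applies.
Property Tax Rebate: 28% of the $15,650 excess over $291,100 is $4,382; credit = $8,575 − $4,382 = $4,193.
Total: $1,360 + $1,100 + $4,193 = $6,653.

$6,653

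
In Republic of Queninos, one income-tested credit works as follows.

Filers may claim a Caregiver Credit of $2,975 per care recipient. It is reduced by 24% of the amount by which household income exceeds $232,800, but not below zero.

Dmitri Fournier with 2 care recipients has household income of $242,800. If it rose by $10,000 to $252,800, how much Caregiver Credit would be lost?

$2,400

At $242,800 — base = 2 × $2,975 = $5,950. 24% of the $10,000 excess over $232,800 is $2,400; credit = $5,950 − $2,400 = $3,550.
At $252,800 — base = 2 × $2,975 = $5,950. 24% of the $20,000 excess over $232,800 is $4,800; credit = $5,950 − $4,800 = $1,150.
Lost: $3,550 − $1,150 = $2,400.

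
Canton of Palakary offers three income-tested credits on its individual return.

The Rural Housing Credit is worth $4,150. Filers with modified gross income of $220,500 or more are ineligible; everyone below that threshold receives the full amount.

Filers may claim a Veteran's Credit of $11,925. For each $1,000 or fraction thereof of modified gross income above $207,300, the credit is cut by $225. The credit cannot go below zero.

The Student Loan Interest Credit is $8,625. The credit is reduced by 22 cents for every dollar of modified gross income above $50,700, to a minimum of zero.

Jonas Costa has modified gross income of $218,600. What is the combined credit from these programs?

Rural Housing Credit: $218,600 is below the $220,500 cutoff, so the full $4,150 applies.
Veteran's Credit: income exceeds $207,300 by $11,300, which is 12 full-or-partial $1,000 increments; reduction = 12 × $225 = $2,700, leaving $9,225.
Student Loan Interest Credit: 22% of the $167,900 excess over $50,700 is $36,938 ≥ base, so the credit is $0.
Total: $4,150 + $9,225 + $0 = $13,375.

$13,375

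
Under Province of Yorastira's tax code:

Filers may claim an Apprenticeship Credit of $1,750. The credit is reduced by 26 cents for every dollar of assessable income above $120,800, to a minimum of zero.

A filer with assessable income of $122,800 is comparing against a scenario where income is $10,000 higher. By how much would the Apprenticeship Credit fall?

At $122,800 — 26% of the $2,000 excess over $120,800 is $520; credit = $1,750 − $520 = $1,230.
At $132,800 — 26% of the $12,000 excess over $120,800 is $3,120 ≥ base, so the credit is $0.
Lost: $1,230 − $0 = $1,230.

$1,230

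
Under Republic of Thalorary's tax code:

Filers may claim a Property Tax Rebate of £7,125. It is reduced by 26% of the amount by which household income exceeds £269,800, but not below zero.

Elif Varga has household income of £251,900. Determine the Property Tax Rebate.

Property Tax Rebate: £251,900 is at or below the £269,800 threshold, so the full £7,125 applies.

£7,125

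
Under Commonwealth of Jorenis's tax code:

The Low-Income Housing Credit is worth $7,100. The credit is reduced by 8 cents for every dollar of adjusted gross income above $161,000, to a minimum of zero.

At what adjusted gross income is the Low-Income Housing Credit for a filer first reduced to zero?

The credit falls by 8% of each dollar above $161,000, so it reaches zero when the excess is $7,100 / 8% = $88,750: income = $161,000 + $88,750 = $249,750.

$249,750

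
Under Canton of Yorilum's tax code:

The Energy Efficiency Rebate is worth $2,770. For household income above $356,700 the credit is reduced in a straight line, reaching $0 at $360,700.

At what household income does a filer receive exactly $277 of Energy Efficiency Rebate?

$360,300

$277 is 277/2,770 of the full $2,770, so 2,493/2,770 of the $4,000 range has been used: income = $356,700 + $4,000 × 2,493/2,770 = $360,300.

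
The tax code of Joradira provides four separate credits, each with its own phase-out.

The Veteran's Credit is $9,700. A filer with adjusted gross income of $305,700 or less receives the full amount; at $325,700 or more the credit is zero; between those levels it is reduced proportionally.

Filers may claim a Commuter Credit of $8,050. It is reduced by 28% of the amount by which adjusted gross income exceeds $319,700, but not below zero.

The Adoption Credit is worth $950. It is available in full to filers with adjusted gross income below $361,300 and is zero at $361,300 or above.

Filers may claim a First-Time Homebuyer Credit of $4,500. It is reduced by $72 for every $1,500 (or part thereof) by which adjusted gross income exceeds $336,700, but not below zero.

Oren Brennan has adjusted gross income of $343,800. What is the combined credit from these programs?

$6,392

Veteran's Credit: $343,800 is at or above $325,700, so the credit is $0.
Commuter Credit: 28% of the $24,100 excess over $319,700 is $6,748; credit = $8,050 − $6,748 = $1,302.
Adoption Credit: $343,800 is below the $361,300 cutoff, so the full $950 applies.
First-Time Homebuyer Credit: income exceeds $336,700 by $7,100, which is 5 full-or-partial $1,500 increments; reduction = 5 × $72 = $360, leaving $4,140.
Total: $0 + $1,302 + $950 + $4,140 = $6,392.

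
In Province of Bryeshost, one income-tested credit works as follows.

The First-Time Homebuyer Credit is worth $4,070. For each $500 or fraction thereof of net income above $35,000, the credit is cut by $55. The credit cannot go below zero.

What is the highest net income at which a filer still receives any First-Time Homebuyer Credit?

$71,500

After 73 increments the reduction is 73 × $55 = $4,015, leaving $55; one more increment wipes it out. Increment 73 ends at excess 73 × $500 = $36,500, so the highest qualifying income is $35,000 + $36,500 = $71,500.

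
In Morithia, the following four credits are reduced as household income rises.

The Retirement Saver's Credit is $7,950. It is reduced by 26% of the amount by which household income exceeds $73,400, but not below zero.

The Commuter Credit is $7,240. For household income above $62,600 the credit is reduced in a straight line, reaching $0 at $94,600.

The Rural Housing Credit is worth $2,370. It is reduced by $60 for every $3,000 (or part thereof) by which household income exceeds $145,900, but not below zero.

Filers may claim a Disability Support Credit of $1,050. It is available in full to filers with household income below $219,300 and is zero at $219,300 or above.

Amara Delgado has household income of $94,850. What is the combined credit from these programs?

$5,793

Retirement Saver's Credit: 26% of the $21,450 excess over $73,400 is $5,577; credit = $7,950 − $5,577 = $2,373.
Commuter Credit: $94,850 is at or above $94,600, so the credit is $0.
Rural Housing Credit: $94,850 is at or below the $145,900 threshold, so the full $2,370 applies.
Disability Support Credit: $94,850 is below the $219,300 cutoff, so the full $1,050 applies.
Total: $2,373 + $0 + $2,370 + $1,050 = $5,793.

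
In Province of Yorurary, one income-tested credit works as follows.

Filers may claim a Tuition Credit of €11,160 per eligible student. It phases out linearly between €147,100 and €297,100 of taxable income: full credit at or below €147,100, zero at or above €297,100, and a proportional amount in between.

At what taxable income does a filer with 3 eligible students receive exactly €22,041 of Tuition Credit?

€198,350

Full credit = 3 × €11,160 = €33,480.
€22,041 is 22,041/33,480 of the full €33,480, so 11,439/33,480 of the €150,000 range has been used: income = €147,100 + €150,000 × 11,439/33,480 = €198,350.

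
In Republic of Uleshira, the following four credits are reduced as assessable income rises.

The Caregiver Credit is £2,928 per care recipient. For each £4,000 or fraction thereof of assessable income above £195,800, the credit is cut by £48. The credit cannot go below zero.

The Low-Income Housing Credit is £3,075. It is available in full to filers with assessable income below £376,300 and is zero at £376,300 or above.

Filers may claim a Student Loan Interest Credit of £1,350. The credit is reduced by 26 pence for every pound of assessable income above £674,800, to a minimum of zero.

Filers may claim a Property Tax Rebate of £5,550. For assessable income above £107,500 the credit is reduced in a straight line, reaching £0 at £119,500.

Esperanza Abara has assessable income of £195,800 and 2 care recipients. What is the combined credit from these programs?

£10,281

Caregiver Credit: base = 2 × £2,928 = £5,856. £195,800 is at or below the £195,800 threshold, so the full £5,856 applies.
Low-Income Housing Credit: £195,800 is below the £376,300 cutoff, so the full £3,075 applies.
Student Loan Interest Credit: £195,800 is at or below the £674,800 threshold, so the full £1,350 applies.
Property Tax Rebate: £195,800 is at or above £119,500, so the credit is £0.
Total: £5,856 + £3,075 + £1,350 + £0 = £10,281.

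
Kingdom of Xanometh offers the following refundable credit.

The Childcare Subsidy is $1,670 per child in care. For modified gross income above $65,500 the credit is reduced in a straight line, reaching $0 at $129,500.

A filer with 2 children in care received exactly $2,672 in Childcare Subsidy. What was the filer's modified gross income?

$78,300

Full credit = 2 × $1,670 = $3,340.
$2,672 is 2,672/3,340 of the full $3,340, so 668/3,340 of the $64,000 range has been used: income = $65,500 + $64,000 × 668/3,340 = $78,300.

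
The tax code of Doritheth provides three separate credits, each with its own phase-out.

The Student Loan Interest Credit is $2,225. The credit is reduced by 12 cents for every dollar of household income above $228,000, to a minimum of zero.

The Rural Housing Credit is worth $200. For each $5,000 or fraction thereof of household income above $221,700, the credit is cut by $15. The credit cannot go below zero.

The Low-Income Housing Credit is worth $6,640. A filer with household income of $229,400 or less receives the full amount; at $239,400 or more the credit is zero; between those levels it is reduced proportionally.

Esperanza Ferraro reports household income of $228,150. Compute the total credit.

$9,017

Student Loan Interest Credit: 12% of the $150 excess over $228,000 is $18; credit = $2,225 − $18 = $2,207.
Rural Housing Credit: income exceeds $221,700 by $6,450, which is 2 full-or-partial $5,000 increments; reduction = 2 × $15 = $30, leaving $170.
Low-Income Housing Credit: $228,150 is at or below the $229,400 threshold, so the full $6,640 applies.
Total: $2,207 + $170 + $6,640 = $9,017.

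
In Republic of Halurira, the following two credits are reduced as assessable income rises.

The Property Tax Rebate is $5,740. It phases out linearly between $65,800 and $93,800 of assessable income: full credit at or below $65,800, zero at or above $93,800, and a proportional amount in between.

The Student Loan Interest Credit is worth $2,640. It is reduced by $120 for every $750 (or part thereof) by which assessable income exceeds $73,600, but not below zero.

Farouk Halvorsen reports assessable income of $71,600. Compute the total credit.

Property Tax Rebate: $71,600 is $5,800 into a $28,000 phase-out range, leaving 22,200/28,000 of the credit: $5,740 × 22,200/28,000 = $4,551.
Student Loan Interest Credit: $71,600 is at or below the $73,600 threshold, so the full $2,640 applies.
Total: $4,551 + $2,640 = $7,191.

$7,191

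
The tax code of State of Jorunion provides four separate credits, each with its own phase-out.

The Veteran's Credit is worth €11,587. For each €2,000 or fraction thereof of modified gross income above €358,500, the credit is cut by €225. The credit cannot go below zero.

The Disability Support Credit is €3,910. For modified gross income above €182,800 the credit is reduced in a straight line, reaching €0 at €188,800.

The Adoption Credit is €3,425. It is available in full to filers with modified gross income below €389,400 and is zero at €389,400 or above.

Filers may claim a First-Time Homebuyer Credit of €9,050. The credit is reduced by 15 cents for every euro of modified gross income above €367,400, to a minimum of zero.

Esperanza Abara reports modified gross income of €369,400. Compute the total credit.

€22,412

Veteran's Credit: income exceeds €358,500 by €10,900, which is 6 full-or-partial €2,000 increments; reduction = 6 × €225 = €1,350, leaving €10,237.
Disability Support Credit: €369,400 is at or above €188,800, so the credit is €0.
Adoption Credit: €369,400 is below the €389,400 cutoff, so the full €3,425 applies.
First-Time Homebuyer Credit: 15% of the €2,000 excess over €367,400 is €300; credit = €9,050 − €300 = €8,750.
Total: €10,237 + €0 + €3,425 + €8,750 = €22,412.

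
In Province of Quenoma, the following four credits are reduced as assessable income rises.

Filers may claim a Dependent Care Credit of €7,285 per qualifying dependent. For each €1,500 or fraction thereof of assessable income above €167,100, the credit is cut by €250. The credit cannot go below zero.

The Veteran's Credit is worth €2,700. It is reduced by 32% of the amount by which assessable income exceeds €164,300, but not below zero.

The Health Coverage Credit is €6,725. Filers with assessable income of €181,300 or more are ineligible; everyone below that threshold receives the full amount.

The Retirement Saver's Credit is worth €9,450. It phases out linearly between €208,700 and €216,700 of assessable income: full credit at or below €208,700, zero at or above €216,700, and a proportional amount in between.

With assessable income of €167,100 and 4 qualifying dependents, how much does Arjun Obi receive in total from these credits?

Dependent Care Credit: base = 4 × €7,285 = €29,140. €167,100 is at or below the €167,100 threshold, so the full €29,140 applies.
Veteran's Credit: 32% of the €2,800 excess over €164,300 is €896; credit = €2,700 − €896 = €1,804.
Health Coverage Credit: €167,100 is below the €181,300 cutoff, so the full €6,725 applies.
Retirement Saver's Credit: €167,100 is at or below the €208,700 threshold, so the full €9,450 applies.
Total: €29,140 + €1,804 + €6,725 + €9,450 = €47,119.

€47,119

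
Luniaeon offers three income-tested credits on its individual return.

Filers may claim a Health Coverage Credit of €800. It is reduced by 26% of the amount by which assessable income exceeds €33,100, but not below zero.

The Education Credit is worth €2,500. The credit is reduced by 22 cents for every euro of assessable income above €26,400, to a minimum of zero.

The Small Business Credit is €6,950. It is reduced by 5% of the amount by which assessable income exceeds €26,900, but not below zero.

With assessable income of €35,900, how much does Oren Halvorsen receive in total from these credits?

€6,982

Health Coverage Credit: 26% of the €2,800 excess over €33,100 is €728; credit = €800 − €728 = €72.
Education Credit: 22% of the €9,500 excess over €26,400 is €2,090; credit = €2,500 − €2,090 = €410.
Small Business Credit: 5% of the €9,000 excess over €26,900 is €450; credit = €6,950 − €450 = €6,500.
Total: €72 + €410 + €6,500 = €6,982.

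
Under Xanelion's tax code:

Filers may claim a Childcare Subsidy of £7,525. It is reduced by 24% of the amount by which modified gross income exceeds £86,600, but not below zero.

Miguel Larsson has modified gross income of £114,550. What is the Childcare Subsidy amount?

Childcare Subsidy: 24% of the £27,950 excess over £86,600 is £6,708; credit = £7,525 − £6,708 = £817.

£817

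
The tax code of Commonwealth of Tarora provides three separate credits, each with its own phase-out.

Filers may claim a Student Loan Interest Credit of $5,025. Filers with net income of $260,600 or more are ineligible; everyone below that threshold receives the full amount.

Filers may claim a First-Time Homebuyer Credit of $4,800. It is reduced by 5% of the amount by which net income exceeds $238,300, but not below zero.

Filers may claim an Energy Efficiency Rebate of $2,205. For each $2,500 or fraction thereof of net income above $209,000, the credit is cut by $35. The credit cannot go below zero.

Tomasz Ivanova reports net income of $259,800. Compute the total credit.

Student Loan Interest Credit: $259,800 is below the $260,600 cutoff, so the full $5,025 applies.
First-Time Homebuyer Credit: 5% of the $21,500 excess over $238,300 is $1,075; credit = $4,800 − $1,075 = $3,725.
Energy Efficiency Rebate: income exceeds $209,000 by $50,800, which is 21 full-or-partial $2,500 increments; reduction = 21 × $35 = $735, leaving $1,470.
Total: $5,025 + $3,725 + $1,470 = $10,220.

$10,220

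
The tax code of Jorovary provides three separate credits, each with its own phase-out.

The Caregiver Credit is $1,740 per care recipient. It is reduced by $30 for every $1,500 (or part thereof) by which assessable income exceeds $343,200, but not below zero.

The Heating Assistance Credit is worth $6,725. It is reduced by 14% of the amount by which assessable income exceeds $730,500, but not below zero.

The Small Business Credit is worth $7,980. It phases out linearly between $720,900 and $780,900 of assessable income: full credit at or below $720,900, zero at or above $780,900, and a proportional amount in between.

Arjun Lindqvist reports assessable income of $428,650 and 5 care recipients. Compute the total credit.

$21,695

Caregiver Credit: base = 5 × $1,740 = $8,700. income exceeds $343,200 by $85,450, which is 57 full-or-partial $1,500 increments; reduction = 57 × $30 = $1,710, leaving $6,990.
Heating Assistance Credit: $428,650 is at or below the $730,500 threshold, so the full $6,725 applies.
Small Business Credit: $428,650 is at or below the $720,900 threshold, so the full $7,980 applies.
Total: $6,990 + $6,725 + $7,980 = $21,695.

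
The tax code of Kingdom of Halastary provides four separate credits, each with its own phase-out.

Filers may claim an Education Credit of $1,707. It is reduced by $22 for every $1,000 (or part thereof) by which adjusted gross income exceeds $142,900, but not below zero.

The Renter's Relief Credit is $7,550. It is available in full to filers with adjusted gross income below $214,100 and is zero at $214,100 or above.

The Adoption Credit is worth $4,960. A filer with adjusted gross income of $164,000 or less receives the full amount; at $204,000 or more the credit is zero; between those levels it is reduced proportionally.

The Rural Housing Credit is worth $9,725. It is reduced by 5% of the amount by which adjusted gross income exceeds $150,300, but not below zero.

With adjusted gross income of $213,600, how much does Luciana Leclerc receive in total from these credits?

$14,255

Education Credit: income exceeds $142,900 by $70,700, which is 71 full-or-partial $1,000 increments; reduction = 71 × $22 = $1,562, leaving $145.
Renter's Relief Credit: $213,600 is below the $214,100 cutoff, so the full $7,550 applies.
Adoption Credit: $213,600 is at or above $204,000, so the credit is $0.
Rural Housing Credit: 5% of the $63,300 excess over $150,300 is $3,165; credit = $9,725 − $3,165 = $6,560.
Total: $145 + $7,550 + $0 + $6,560 = $14,255.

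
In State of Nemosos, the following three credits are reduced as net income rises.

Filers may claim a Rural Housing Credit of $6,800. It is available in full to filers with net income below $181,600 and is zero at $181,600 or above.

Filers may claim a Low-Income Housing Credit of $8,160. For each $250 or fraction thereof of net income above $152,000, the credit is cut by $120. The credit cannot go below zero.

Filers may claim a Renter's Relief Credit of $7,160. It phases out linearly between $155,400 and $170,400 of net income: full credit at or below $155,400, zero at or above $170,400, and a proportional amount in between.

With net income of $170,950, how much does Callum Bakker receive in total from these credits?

$6,800

Rural Housing Credit: $170,950 is below the $181,600 cutoff, so the full $6,800 applies.
Low-Income Housing Credit: income exceeds $152,000 by $18,950 → 76 increments × $120 = $9,120 ≥ base, so the credit is $0.
Renter's Relief Credit: $170,950 is at or above $170,400, so the credit is $0.
Total: $6,800 + $0 + $0 = $6,800.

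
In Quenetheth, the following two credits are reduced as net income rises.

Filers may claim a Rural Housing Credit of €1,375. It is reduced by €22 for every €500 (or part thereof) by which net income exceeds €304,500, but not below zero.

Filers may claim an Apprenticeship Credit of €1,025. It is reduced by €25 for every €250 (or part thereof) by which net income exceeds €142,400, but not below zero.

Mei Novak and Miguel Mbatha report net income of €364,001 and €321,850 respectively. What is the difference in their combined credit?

€605

Mei (€364,001): Rural Housing Credit: income exceeds €304,500 by €59,501 → 120 increments × €22 = €2,640 ≥ base, so the credit is €0. Apprenticeship Credit: income exceeds €142,400 by €221,601 → 887 increments × €25 = €22,175 ≥ base, so the credit is €0. total €0 + €0 = €0
Miguel (€321,850): Rural Housing Credit: income exceeds €304,500 by €17,350, which is 35 full-or-partial €500 increments; reduction = 35 × €22 = €770, leaving €605. Apprenticeship Credit: income exceeds €142,400 by €179,450 → 718 increments × €25 = €17,950 ≥ base, so the credit is €0. total €605 + €0 = €605
Difference: |€0 − €605| = €605.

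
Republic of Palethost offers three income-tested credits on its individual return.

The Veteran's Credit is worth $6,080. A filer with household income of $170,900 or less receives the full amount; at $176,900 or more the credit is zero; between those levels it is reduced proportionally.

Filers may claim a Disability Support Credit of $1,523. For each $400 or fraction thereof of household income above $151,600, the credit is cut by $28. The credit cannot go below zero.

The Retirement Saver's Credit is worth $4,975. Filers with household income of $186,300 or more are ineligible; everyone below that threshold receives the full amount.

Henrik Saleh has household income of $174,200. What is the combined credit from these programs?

$7,711

Veteran's Credit: $174,200 is $3,300 into a $6,000 phase-out range, leaving 2,700/6,000 of the credit: $6,080 × 2,700/6,000 = $2,736.
Disability Support Credit: income exceeds $151,600 by $22,600 → 57 increments × $28 = $1,596 ≥ base, so the credit is $0.
Retirement Saver's Credit: $174,200 is below the $186,300 cutoff, so the full $4,975 applies.
Total: $2,736 + $0 + $4,975 = $7,711.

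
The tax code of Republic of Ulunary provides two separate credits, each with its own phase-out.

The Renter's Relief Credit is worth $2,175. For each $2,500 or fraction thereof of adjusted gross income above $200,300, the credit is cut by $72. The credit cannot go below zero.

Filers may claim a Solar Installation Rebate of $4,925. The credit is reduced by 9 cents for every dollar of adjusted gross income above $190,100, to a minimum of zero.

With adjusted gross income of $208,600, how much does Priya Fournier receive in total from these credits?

$5,147

Renter's Relief Credit: income exceeds $200,300 by $8,300, which is 4 full-or-partial $2,500 increments; reduction = 4 × $72 = $288, leaving $1,887.
Solar Installation Rebate: 9% of the $18,500 excess over $190,100 is $1,665; credit = $4,925 − $1,665 = $3,260.
Total: $1,887 + $3,260 = $5,147.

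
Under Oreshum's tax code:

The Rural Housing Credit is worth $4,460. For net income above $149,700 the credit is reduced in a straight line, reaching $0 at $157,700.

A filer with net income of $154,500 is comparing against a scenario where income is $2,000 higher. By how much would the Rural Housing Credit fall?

$1,115

At $154,500 — $154,500 is $4,800 into a $8,000 phase-out range, leaving 3,200/8,000 of the credit: $4,460 × 3,200/8,000 = $1,784.
At $156,500 — $156,500 is $6,800 into a $8,000 phase-out range, leaving 1,200/8,000 of the credit: $4,460 × 1,200/8,000 = $669.
Lost: $1,784 − $669 = $1,115.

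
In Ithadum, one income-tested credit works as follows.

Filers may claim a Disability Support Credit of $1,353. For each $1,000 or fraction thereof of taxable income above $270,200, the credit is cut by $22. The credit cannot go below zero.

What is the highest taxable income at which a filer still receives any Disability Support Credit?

After 61 increments the reduction is 61 × $22 = $1,342, leaving $11; one more increment wipes it out. Increment 61 ends at excess 61 × $1,000 = $61,000, so the highest qualifying income is $270,200 + $61,000 = $331,200.

$331,200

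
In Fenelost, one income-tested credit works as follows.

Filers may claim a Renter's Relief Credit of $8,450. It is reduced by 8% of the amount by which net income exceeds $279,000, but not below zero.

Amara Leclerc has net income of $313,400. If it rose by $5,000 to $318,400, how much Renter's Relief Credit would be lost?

$400

At $313,400 — 8% of the $34,400 excess over $279,000 is $2,752; credit = $8,450 − $2,752 = $5,698.
At $318,400 — 8% of the $39,400 excess over $279,000 is $3,152; credit = $8,450 − $3,152 = $5,298.
Lost: $5,698 − $5,298 = $400.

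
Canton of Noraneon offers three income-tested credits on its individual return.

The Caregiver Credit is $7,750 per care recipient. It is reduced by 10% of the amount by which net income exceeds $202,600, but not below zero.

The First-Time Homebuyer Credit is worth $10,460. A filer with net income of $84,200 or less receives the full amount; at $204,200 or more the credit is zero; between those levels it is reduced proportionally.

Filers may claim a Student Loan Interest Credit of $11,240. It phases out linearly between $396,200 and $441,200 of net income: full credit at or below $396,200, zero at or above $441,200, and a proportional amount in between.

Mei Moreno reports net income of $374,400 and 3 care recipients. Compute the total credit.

$17,310

Caregiver Credit: base = 3 × $7,750 = $23,250. 10% of the $171,800 excess over $202,600 is $17,180; credit = $23,250 − $17,180 = $6,070.
First-Time Homebuyer Credit: $374,400 is at or above $204,200, so the credit is $0.
Student Loan Interest Credit: $374,400 is at or below the $396,200 threshold, so the full $11,240 applies.
Total: $6,070 + $0 + $11,240 = $17,310.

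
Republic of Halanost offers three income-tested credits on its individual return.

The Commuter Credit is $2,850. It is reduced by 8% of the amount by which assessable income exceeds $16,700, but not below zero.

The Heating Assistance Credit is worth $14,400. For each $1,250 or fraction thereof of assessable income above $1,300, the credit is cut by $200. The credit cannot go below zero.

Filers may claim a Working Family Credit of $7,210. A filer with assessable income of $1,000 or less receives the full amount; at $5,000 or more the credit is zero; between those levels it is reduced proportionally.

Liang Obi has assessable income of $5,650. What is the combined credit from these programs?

$16,450

Commuter Credit: $5,650 is at or below the $16,700 threshold, so the full $2,850 applies.
Heating Assistance Credit: income exceeds $1,300 by $4,350, which is 4 full-or-partial $1,250 increments; reduction = 4 × $200 = $800, leaving $13,600.
Working Family Credit: $5,650 is at or above $5,000, so the credit is $0.
Total: $2,850 + $13,600 + $0 = $16,450.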